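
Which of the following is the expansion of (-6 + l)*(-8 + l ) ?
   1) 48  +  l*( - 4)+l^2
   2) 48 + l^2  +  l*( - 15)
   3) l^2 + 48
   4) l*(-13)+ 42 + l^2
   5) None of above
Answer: 5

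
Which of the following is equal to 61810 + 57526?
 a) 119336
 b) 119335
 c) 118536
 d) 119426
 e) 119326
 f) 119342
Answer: a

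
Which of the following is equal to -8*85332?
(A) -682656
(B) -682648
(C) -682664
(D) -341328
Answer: A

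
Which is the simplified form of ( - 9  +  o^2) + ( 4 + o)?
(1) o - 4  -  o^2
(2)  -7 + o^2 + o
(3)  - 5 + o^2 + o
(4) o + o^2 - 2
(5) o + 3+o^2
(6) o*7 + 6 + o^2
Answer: 3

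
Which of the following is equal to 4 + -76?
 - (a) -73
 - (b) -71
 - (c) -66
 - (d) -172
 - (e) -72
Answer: e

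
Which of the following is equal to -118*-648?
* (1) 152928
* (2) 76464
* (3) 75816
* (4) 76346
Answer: 2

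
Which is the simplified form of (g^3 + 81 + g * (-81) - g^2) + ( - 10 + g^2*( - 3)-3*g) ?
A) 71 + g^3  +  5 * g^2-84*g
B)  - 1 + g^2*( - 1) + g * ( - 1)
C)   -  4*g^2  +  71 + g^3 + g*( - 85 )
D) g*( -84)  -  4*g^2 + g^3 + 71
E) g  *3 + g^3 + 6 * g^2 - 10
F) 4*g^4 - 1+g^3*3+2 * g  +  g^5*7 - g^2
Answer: D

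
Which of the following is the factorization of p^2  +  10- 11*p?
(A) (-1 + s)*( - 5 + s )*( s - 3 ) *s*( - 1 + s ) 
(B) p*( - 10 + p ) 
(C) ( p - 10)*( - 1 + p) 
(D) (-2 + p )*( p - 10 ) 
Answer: C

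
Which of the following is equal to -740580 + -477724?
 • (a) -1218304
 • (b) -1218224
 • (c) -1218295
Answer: a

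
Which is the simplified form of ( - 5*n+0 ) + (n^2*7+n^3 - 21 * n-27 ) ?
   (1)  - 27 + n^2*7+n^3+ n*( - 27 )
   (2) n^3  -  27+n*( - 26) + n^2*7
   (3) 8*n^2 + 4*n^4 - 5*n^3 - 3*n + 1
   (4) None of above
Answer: 2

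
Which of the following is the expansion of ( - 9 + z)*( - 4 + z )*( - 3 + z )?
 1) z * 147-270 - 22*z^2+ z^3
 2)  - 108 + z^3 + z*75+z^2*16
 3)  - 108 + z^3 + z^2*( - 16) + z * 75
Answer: 3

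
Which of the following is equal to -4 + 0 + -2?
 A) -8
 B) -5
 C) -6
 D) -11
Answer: C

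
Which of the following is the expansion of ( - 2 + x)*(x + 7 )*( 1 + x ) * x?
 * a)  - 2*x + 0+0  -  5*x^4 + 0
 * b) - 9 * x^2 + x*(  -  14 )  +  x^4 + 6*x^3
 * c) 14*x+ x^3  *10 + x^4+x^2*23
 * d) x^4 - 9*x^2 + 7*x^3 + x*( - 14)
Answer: b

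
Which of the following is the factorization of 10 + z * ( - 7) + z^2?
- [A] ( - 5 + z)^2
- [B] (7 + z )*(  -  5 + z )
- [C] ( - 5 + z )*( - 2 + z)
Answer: C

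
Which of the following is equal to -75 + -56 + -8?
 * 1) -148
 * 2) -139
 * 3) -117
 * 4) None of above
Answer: 2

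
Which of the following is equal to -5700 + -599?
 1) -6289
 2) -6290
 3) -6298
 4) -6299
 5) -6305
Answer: 4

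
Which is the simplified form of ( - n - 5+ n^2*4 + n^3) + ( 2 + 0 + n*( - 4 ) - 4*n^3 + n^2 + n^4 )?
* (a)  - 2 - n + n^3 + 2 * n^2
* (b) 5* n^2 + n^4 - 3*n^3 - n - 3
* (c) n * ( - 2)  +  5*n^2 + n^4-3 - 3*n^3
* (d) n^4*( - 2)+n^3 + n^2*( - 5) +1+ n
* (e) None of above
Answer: e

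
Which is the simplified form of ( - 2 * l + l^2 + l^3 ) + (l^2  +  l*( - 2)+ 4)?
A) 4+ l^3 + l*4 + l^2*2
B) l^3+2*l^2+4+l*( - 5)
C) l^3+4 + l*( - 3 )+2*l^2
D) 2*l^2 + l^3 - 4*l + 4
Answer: D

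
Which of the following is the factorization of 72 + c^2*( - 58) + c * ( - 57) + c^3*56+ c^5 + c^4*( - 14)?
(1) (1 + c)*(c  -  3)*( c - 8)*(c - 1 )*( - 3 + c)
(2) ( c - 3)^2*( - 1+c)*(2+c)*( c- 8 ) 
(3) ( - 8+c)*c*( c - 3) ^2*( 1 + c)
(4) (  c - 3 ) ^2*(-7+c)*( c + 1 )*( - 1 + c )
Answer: 1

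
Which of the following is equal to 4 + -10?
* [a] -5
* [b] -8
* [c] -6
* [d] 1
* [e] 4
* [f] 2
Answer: c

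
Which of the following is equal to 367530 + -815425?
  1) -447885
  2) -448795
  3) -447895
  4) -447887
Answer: 3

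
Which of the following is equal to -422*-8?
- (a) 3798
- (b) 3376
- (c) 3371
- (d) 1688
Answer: b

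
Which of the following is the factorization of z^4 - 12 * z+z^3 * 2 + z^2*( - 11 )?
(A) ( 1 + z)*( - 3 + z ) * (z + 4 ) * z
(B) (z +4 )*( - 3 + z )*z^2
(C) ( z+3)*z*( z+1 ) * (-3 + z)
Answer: A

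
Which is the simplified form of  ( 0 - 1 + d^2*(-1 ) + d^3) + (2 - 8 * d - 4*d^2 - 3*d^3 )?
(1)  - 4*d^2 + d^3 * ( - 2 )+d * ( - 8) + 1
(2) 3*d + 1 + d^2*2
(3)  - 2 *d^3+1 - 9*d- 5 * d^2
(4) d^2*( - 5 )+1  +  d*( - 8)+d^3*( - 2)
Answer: 4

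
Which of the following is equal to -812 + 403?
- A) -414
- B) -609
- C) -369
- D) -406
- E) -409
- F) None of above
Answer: E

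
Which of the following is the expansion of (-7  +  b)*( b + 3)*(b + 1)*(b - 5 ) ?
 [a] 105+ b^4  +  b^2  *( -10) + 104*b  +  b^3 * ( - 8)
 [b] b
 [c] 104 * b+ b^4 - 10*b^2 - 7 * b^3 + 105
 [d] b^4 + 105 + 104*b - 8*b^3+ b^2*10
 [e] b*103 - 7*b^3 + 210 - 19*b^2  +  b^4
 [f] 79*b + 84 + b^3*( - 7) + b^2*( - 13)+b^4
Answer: a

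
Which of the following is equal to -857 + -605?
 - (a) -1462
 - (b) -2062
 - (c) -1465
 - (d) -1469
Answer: a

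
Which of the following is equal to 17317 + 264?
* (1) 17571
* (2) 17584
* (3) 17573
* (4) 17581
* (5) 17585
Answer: 4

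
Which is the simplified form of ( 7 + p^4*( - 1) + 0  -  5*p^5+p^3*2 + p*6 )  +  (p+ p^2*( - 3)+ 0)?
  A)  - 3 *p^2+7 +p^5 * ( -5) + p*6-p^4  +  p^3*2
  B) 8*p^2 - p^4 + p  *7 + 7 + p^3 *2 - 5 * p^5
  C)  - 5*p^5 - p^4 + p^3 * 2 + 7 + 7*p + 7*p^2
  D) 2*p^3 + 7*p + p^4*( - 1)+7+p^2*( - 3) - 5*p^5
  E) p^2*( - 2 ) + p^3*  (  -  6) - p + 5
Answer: D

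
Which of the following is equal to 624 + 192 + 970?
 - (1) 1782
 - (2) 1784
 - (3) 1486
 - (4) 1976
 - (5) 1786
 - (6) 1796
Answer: 5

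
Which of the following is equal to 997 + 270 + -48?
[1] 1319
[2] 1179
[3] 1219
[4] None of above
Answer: 3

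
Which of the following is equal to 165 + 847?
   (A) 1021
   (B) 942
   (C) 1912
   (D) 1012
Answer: D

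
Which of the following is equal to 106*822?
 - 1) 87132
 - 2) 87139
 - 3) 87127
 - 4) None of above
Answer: 1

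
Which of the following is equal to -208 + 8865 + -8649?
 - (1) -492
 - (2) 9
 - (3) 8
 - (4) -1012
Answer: 3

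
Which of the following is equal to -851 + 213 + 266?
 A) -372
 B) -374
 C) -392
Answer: A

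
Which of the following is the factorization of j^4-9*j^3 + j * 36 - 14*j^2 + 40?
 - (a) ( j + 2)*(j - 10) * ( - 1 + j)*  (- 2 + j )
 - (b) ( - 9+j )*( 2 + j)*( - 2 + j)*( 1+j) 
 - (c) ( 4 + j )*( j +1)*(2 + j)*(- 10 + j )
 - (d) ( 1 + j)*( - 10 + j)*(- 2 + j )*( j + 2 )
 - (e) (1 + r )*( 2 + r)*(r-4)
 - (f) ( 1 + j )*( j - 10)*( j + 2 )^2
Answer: d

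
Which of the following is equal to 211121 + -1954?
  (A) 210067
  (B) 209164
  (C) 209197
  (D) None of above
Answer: D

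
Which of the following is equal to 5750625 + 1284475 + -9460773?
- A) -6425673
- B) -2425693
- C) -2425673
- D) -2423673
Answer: C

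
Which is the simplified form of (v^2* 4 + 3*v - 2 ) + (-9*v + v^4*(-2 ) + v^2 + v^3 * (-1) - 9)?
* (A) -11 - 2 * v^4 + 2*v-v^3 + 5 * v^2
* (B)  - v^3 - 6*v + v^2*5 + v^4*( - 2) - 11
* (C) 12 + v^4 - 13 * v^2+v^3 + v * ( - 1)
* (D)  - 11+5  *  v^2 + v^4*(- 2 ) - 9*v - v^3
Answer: B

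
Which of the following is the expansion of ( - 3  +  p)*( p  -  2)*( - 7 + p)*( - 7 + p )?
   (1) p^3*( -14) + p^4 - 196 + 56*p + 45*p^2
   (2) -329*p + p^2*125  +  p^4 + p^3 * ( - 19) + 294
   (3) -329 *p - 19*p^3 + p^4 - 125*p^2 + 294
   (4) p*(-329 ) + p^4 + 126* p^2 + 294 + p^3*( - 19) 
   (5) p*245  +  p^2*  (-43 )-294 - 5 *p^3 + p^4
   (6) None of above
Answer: 2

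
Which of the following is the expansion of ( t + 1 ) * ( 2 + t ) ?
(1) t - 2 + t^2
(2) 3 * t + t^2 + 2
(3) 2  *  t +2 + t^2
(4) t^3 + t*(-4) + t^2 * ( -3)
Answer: 2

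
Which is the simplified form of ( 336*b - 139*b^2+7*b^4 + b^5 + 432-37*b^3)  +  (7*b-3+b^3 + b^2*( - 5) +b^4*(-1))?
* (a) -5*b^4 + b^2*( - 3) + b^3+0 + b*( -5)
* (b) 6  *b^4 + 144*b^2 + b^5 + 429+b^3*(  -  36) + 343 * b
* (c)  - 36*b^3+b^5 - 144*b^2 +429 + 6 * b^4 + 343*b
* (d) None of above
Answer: c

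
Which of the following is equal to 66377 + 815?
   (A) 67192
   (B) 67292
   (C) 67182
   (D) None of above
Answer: A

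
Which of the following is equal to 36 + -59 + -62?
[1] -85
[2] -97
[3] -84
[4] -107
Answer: 1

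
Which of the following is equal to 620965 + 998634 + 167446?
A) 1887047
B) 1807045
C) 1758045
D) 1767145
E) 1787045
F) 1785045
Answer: E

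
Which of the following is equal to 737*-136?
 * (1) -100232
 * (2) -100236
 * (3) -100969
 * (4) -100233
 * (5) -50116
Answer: 1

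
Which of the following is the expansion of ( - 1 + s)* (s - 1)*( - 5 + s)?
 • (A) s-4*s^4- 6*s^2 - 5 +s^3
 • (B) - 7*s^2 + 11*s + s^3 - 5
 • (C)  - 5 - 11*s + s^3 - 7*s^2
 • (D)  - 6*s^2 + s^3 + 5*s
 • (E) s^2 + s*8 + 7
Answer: B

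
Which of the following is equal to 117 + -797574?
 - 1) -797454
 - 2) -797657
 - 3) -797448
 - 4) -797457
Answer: 4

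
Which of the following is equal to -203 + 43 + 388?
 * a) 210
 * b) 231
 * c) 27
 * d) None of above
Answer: d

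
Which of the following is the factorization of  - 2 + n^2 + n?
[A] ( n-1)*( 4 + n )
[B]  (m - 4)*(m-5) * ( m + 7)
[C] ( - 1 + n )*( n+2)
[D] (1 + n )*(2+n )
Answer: C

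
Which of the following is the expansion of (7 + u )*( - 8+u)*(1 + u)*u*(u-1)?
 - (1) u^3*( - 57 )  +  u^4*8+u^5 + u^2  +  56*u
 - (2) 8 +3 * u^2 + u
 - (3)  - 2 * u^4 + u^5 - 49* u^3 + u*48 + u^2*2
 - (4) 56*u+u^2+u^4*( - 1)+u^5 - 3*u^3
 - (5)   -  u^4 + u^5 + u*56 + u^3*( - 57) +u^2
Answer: 5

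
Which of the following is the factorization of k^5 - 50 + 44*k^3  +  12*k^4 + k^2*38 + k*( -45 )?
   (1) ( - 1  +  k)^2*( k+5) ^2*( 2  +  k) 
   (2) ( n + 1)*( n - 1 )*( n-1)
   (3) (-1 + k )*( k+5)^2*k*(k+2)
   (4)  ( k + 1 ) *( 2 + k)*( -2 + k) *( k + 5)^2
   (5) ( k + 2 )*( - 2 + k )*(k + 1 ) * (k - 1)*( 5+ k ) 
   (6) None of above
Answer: 6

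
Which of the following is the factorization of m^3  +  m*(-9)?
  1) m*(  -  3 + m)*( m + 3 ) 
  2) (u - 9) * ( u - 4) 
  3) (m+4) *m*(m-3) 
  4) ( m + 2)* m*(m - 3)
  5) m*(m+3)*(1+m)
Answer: 1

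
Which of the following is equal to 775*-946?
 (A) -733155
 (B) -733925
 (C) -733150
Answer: C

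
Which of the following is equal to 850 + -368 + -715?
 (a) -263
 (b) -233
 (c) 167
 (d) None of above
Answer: b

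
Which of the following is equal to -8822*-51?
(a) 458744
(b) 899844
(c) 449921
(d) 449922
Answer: d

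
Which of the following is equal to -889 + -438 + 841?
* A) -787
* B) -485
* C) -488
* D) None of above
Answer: D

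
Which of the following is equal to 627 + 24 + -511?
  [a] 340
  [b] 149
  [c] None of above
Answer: c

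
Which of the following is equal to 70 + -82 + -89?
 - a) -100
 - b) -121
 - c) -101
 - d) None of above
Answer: c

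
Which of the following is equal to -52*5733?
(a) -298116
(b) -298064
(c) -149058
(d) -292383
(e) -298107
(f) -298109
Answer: a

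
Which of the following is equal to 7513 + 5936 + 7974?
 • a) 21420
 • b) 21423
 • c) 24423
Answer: b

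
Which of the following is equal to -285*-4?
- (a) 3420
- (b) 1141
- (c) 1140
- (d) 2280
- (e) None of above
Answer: c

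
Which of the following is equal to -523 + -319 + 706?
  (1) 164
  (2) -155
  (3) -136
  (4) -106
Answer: 3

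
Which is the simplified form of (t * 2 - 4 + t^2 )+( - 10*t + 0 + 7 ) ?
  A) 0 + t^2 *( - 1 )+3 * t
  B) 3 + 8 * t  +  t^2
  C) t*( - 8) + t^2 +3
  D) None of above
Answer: C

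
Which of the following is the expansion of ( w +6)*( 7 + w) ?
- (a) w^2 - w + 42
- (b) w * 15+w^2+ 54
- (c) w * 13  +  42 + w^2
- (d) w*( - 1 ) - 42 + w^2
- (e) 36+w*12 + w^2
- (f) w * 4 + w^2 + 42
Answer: c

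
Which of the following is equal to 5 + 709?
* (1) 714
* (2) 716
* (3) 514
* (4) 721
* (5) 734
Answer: 1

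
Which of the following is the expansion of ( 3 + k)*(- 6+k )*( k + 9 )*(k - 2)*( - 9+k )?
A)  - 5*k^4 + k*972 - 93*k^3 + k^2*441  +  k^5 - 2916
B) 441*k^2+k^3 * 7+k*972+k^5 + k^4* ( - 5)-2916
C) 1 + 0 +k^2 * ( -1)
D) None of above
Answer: A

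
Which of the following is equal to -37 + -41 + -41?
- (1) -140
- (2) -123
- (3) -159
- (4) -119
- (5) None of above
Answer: 4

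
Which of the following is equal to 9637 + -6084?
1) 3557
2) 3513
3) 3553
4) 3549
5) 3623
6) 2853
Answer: 3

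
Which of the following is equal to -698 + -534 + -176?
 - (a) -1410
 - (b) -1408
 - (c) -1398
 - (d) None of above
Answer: b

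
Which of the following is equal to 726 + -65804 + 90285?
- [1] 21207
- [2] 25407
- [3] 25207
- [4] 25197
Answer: 3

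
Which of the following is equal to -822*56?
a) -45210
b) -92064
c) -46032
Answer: c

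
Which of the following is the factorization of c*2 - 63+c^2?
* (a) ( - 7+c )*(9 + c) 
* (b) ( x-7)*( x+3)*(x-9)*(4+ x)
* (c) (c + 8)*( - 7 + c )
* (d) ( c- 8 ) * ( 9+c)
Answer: a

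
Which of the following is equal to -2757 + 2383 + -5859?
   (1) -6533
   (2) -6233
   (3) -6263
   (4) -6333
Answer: 2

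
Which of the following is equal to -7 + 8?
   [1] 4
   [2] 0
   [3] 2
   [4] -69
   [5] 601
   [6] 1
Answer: 6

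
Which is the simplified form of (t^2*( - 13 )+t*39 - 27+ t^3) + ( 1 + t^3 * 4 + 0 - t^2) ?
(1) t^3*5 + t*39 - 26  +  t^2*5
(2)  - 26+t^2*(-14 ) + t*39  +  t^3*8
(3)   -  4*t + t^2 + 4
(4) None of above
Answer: 4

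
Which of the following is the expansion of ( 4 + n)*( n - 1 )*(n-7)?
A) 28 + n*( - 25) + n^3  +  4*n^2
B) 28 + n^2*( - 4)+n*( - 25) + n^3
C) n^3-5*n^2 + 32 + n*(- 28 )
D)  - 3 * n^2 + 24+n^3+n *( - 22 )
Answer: B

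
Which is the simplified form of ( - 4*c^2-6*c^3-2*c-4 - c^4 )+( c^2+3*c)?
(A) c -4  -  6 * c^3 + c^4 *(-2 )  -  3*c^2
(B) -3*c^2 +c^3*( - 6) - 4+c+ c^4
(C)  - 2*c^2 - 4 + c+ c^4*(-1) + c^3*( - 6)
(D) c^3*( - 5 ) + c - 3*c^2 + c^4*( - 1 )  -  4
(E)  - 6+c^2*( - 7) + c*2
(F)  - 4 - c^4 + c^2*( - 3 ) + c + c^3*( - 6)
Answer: F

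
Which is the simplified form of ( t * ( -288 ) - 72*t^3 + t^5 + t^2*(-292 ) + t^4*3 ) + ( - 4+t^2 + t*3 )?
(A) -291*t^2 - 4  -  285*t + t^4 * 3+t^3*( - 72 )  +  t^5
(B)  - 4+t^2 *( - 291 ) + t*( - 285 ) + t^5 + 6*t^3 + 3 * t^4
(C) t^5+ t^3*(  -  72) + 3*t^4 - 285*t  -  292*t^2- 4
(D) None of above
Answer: A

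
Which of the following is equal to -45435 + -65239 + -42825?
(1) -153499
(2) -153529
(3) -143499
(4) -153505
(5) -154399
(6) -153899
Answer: 1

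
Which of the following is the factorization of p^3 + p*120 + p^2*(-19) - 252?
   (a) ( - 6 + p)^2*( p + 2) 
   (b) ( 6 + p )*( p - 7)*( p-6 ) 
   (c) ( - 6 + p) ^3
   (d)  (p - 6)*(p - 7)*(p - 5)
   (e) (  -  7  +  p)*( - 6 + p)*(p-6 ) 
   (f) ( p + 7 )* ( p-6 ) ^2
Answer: e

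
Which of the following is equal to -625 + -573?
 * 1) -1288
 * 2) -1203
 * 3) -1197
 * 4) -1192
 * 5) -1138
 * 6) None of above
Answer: 6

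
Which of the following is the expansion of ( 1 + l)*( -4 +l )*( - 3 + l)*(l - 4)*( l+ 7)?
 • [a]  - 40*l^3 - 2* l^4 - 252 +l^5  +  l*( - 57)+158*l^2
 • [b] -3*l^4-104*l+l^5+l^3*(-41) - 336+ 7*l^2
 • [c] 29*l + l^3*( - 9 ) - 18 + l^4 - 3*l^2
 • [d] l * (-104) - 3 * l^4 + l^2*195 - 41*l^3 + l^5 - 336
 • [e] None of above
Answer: d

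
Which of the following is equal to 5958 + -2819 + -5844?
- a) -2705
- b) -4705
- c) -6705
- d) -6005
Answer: a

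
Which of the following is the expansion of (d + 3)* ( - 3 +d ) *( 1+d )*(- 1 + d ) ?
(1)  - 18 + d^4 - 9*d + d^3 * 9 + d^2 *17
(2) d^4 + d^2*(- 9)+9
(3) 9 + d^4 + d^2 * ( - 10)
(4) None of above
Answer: 3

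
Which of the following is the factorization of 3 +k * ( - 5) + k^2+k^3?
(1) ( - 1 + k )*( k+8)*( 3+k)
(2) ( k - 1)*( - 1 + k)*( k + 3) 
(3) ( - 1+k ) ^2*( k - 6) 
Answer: 2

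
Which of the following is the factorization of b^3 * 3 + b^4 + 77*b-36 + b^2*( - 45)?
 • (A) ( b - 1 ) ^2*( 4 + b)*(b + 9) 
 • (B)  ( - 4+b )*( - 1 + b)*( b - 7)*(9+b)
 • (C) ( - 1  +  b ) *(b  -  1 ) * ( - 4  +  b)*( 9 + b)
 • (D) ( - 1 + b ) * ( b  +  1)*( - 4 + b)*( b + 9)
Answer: C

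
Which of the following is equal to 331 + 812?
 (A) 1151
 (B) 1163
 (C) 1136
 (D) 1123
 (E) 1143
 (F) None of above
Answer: E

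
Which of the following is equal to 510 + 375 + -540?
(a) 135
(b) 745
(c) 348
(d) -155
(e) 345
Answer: e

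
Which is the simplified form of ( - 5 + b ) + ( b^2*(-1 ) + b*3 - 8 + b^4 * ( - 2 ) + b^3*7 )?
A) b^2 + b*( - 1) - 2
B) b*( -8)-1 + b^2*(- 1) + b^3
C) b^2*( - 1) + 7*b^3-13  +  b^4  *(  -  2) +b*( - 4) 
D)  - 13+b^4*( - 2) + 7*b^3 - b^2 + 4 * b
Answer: D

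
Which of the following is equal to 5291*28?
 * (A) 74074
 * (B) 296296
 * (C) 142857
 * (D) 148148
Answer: D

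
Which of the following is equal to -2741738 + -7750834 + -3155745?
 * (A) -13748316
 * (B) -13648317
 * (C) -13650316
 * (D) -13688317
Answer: B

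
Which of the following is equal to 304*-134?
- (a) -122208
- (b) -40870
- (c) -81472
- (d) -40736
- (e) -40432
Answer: d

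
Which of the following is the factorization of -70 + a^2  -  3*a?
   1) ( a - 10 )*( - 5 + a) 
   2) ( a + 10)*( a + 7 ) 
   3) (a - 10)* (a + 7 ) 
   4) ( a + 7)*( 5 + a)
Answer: 3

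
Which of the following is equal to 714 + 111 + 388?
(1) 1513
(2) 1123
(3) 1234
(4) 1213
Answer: 4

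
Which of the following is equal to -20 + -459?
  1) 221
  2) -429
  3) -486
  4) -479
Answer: 4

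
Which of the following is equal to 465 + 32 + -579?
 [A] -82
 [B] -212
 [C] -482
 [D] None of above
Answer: A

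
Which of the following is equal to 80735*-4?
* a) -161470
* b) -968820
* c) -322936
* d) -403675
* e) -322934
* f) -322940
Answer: f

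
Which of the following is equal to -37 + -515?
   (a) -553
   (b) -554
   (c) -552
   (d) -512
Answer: c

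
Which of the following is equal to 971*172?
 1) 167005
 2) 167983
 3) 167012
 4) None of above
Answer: 3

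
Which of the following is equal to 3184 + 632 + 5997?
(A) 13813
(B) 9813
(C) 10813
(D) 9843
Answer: B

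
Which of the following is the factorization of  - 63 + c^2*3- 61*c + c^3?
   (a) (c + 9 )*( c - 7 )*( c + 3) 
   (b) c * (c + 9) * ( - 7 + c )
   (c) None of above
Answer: c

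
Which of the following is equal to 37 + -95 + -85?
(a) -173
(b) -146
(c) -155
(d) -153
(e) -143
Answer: e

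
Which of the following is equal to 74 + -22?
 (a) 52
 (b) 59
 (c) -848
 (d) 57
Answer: a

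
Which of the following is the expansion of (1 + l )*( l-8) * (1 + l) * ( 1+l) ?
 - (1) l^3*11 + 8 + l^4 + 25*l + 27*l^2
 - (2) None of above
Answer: 2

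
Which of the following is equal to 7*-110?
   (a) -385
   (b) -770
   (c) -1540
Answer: b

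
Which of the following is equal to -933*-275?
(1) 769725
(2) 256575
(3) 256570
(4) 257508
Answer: 2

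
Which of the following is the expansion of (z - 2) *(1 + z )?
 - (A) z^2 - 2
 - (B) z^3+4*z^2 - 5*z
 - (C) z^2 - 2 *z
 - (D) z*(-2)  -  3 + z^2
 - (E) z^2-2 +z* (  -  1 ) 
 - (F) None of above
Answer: E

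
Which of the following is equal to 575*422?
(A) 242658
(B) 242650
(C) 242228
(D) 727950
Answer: B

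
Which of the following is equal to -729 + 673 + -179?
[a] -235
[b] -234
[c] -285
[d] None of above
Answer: a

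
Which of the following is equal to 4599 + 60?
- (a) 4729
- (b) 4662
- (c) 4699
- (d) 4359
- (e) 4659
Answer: e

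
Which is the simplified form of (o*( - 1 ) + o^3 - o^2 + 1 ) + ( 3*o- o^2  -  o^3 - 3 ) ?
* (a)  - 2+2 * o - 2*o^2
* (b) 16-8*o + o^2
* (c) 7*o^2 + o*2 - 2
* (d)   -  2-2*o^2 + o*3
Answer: a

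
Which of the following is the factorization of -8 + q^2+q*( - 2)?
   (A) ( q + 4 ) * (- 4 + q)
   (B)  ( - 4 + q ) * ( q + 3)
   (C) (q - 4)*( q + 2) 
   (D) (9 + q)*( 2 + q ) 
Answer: C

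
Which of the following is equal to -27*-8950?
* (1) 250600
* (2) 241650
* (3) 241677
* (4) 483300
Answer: 2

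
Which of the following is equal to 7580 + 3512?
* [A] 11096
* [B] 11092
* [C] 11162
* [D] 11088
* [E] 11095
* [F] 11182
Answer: B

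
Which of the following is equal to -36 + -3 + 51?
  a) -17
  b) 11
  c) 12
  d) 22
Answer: c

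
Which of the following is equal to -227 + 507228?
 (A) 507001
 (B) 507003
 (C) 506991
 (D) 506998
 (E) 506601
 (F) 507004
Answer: A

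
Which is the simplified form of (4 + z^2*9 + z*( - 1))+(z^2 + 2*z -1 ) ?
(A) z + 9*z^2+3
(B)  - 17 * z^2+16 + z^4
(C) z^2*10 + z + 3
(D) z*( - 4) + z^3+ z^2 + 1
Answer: C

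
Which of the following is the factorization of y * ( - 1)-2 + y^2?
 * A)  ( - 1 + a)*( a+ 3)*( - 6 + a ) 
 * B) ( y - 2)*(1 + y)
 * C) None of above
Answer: B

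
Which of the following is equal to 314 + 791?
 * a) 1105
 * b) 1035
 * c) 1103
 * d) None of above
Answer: a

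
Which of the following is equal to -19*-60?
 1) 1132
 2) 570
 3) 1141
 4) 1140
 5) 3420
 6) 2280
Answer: 4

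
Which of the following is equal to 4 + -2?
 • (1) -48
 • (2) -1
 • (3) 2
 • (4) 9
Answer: 3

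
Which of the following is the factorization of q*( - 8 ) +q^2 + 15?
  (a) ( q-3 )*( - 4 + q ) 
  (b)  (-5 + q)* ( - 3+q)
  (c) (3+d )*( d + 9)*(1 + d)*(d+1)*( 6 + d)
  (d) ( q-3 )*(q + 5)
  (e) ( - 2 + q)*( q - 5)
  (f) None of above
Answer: b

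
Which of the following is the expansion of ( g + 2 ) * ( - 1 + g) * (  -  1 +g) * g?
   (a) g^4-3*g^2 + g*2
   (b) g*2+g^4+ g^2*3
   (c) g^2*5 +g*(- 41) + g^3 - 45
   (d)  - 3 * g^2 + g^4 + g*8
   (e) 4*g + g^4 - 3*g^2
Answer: a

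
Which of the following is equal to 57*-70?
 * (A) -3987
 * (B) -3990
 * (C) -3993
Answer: B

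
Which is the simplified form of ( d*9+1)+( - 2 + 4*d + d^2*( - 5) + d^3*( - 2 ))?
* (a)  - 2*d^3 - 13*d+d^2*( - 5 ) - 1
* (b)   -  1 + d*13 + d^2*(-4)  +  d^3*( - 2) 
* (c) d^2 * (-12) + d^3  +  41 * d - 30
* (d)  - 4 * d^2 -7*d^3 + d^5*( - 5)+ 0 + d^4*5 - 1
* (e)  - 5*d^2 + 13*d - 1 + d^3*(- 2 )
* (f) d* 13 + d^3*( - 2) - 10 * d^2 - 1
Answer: e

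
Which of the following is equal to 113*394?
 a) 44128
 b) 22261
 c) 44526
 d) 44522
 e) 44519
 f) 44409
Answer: d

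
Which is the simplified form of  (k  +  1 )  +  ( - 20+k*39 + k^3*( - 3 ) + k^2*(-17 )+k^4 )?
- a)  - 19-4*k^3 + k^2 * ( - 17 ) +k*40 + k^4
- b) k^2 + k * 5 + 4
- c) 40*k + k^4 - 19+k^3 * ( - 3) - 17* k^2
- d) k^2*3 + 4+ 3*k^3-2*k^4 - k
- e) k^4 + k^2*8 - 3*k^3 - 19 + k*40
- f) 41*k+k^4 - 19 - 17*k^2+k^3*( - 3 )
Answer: c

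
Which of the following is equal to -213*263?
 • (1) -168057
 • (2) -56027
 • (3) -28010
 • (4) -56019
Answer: 4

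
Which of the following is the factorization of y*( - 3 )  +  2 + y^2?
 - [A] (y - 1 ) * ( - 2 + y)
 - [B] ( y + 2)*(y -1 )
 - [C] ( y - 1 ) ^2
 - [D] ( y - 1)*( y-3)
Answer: A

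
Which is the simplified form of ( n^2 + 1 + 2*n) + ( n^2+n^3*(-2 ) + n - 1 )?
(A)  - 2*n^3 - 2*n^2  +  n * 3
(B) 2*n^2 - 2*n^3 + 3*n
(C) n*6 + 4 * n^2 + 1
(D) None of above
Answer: B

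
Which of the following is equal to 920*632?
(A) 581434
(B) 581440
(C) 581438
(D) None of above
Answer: B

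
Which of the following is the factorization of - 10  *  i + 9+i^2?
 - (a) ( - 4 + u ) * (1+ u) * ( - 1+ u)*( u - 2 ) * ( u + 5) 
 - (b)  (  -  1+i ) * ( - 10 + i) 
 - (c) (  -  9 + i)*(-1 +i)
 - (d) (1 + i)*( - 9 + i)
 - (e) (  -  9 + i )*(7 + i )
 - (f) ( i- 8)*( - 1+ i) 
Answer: c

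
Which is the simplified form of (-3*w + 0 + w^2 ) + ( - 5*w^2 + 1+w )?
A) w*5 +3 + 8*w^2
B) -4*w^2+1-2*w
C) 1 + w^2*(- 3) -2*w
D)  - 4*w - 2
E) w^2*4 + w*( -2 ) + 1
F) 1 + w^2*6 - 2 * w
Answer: B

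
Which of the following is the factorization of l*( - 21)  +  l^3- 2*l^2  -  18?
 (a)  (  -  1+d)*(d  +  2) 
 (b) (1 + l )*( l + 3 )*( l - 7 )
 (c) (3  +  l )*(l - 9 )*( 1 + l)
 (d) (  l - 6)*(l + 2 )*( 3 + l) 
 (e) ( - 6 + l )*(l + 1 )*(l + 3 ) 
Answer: e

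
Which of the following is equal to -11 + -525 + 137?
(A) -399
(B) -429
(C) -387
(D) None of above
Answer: A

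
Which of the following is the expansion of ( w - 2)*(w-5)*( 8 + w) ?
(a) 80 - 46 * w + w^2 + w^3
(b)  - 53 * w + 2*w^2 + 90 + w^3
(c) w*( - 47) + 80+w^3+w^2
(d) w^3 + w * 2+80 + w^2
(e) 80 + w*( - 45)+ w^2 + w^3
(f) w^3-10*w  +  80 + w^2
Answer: a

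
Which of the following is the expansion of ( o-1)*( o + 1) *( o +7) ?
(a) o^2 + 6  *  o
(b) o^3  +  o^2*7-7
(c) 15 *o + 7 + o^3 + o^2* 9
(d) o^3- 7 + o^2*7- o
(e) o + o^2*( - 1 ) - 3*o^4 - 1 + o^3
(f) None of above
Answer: d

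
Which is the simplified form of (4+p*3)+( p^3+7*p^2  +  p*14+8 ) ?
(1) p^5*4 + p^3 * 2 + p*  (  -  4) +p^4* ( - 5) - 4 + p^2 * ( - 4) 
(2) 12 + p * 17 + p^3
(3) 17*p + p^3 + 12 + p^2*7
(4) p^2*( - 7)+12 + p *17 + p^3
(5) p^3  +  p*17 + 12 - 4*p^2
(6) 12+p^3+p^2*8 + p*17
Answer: 3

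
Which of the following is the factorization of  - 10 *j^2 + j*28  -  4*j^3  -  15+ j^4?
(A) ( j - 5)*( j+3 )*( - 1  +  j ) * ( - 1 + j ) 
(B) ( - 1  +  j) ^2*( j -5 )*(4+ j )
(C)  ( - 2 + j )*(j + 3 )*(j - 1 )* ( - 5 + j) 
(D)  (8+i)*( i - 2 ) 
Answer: A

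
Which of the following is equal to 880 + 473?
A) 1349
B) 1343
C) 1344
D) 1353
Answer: D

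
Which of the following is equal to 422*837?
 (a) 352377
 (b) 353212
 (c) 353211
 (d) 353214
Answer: d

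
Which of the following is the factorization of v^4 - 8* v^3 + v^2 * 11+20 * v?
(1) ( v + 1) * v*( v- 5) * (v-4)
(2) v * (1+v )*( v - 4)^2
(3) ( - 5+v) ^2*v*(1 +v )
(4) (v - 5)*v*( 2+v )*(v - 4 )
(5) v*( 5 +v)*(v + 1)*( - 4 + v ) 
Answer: 1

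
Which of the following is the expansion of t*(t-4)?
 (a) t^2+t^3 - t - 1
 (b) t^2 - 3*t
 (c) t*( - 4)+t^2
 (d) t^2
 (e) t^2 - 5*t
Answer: c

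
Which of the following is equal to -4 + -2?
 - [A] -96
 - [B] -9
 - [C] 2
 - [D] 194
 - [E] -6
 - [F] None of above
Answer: E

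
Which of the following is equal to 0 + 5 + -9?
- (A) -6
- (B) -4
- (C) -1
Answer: B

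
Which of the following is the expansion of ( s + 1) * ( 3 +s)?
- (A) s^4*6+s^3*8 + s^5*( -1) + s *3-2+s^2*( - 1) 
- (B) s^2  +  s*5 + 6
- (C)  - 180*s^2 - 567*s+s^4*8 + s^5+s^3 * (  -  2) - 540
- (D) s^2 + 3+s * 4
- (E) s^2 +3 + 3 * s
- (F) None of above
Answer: D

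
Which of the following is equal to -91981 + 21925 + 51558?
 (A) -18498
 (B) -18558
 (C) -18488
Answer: A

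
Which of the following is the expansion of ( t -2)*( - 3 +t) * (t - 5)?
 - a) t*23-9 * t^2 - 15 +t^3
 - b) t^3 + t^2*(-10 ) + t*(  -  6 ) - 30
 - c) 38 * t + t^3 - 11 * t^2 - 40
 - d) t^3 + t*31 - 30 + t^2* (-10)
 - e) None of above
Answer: d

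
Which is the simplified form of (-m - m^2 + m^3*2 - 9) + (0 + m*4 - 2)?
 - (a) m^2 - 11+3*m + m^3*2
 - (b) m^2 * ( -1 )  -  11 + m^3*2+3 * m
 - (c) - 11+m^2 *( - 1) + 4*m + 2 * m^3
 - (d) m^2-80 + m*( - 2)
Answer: b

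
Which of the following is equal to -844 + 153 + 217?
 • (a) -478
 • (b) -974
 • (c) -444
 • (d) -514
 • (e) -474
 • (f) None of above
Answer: e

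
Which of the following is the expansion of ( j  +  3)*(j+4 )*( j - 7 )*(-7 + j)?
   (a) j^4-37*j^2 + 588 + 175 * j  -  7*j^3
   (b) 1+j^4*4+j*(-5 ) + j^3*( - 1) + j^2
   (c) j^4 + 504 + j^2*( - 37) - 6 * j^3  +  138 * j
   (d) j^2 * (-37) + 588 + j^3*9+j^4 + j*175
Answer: a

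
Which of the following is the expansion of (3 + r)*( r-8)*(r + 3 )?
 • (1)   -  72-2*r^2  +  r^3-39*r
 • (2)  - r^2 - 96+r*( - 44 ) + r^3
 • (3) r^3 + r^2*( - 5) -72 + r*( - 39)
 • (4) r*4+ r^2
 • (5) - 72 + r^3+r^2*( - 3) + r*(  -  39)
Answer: 1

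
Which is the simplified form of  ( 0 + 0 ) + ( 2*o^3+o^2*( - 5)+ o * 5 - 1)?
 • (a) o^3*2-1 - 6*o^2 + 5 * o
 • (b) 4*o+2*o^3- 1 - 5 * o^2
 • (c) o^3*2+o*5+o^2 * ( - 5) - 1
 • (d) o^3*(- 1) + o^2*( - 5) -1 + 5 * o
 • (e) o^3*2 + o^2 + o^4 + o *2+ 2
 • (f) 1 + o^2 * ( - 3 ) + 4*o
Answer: c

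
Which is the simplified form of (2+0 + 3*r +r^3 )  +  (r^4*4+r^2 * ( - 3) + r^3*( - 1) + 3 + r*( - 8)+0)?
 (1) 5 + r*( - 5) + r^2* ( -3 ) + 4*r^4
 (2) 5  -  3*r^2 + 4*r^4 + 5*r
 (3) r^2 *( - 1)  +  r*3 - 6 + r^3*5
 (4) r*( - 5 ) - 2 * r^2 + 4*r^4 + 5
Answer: 1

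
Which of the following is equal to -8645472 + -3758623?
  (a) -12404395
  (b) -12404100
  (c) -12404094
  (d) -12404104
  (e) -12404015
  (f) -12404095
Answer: f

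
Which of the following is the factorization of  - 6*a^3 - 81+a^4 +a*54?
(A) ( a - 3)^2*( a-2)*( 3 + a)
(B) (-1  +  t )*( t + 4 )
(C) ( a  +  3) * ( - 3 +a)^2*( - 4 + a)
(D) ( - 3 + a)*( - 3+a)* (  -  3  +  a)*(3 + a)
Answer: D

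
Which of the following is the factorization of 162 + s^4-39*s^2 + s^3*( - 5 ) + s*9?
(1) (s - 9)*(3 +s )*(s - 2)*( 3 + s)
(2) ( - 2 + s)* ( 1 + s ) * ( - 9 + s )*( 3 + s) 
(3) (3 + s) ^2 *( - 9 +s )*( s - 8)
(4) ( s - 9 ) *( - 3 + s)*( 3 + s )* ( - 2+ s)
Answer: 1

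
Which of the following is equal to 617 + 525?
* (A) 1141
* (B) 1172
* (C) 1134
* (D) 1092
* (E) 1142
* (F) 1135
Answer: E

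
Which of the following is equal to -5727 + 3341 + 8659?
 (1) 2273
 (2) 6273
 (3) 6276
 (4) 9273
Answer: 2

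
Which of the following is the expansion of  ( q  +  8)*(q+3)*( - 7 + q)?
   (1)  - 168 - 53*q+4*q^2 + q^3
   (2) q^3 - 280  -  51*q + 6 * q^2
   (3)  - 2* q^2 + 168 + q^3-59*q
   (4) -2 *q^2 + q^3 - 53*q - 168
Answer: 1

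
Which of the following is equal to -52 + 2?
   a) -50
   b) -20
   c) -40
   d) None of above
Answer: a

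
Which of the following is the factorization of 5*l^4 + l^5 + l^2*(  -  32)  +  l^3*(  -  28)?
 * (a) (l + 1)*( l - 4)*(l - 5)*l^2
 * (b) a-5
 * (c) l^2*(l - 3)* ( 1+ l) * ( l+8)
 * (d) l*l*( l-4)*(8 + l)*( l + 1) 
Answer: d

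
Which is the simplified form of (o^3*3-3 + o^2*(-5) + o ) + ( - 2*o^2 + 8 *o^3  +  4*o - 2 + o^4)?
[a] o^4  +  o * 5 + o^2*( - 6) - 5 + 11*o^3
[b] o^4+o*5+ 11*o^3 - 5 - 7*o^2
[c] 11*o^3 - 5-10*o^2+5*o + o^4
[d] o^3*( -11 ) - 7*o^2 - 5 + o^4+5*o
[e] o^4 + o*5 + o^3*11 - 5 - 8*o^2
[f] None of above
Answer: b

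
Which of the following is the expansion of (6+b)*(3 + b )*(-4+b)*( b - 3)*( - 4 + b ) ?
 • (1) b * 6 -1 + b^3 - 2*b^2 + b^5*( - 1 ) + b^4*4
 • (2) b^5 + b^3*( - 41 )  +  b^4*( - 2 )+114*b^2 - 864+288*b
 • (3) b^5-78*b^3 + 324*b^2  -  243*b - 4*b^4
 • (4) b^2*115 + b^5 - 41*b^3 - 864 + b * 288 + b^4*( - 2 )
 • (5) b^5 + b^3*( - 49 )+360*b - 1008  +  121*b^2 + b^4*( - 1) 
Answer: 2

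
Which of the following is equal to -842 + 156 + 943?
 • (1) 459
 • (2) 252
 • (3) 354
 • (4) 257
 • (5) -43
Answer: 4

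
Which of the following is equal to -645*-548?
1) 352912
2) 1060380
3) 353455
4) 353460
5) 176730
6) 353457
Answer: 4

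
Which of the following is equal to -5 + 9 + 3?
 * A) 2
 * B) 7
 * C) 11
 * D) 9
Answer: B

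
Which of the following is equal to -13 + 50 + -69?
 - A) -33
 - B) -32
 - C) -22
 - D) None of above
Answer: B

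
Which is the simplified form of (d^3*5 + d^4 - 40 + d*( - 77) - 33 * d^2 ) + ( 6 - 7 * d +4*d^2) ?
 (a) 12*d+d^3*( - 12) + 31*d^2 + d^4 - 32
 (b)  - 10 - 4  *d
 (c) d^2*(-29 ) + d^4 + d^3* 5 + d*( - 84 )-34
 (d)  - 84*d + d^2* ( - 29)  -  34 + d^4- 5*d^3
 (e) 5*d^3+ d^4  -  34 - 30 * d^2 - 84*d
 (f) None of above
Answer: c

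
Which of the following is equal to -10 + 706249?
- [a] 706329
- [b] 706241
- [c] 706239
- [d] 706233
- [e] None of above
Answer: c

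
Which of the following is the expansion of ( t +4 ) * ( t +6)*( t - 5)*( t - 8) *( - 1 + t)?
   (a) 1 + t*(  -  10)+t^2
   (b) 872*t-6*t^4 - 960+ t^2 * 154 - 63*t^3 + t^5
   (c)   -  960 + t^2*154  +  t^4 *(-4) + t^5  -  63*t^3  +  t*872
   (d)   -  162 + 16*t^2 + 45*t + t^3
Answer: c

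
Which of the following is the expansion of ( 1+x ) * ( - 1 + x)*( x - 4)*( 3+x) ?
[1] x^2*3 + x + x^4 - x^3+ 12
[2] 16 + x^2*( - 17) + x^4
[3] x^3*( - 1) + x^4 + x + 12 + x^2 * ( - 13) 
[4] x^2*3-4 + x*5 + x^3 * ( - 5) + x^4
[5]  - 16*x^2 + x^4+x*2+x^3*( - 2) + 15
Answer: 3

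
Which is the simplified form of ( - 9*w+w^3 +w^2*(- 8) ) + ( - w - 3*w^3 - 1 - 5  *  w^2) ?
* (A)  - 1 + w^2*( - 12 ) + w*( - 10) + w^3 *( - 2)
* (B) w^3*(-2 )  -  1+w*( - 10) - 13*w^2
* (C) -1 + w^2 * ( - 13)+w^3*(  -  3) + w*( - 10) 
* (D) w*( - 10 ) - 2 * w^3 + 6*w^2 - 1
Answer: B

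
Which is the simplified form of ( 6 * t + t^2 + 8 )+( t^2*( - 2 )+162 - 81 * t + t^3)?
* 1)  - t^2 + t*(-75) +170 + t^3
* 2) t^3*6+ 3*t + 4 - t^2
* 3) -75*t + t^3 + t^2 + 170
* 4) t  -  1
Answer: 1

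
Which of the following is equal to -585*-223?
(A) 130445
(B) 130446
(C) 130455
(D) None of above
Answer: C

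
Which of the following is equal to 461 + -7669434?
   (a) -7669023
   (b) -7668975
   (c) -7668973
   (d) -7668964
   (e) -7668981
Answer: c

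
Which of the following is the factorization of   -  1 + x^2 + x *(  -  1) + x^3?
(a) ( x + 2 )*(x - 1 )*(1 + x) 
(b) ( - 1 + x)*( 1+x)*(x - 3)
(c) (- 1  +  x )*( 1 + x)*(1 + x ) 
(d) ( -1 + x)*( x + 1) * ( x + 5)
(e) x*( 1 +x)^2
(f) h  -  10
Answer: c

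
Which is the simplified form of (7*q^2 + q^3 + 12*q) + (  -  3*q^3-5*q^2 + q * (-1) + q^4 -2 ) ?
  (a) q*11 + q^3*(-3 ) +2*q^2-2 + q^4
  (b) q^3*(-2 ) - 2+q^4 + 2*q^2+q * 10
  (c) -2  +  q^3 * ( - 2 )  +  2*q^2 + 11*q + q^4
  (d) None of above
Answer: c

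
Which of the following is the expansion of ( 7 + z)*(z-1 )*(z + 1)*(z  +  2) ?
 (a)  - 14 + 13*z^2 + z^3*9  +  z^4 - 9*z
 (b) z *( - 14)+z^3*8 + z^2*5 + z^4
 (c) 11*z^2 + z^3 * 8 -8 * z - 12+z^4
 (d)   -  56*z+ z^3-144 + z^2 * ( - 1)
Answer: a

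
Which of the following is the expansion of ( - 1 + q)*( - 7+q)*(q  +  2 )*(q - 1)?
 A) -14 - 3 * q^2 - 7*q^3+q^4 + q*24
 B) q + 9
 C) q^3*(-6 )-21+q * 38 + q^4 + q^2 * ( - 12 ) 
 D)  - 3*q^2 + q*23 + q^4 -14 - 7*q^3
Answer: D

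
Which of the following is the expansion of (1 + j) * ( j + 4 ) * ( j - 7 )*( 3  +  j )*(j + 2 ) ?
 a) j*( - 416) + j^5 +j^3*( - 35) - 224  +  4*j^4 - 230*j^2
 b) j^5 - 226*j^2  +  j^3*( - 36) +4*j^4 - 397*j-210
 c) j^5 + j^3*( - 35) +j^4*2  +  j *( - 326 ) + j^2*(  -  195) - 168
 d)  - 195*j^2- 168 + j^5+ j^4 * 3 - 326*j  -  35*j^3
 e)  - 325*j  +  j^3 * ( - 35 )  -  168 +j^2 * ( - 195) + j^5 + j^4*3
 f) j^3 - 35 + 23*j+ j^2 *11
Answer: d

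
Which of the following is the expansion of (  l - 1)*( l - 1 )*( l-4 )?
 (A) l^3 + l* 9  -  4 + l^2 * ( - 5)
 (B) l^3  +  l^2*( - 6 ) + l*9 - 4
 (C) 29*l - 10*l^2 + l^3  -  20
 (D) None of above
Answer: B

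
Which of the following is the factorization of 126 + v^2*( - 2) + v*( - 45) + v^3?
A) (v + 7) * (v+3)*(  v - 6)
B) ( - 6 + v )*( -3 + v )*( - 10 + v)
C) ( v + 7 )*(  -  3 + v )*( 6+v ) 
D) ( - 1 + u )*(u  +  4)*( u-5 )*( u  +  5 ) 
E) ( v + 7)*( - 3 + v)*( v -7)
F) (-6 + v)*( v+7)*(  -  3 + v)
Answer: F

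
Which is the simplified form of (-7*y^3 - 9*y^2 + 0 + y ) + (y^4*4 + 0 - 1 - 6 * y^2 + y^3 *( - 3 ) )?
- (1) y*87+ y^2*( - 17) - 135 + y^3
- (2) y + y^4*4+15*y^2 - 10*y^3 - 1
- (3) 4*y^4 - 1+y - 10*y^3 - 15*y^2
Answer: 3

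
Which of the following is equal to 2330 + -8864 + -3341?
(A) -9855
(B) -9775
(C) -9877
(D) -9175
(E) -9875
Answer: E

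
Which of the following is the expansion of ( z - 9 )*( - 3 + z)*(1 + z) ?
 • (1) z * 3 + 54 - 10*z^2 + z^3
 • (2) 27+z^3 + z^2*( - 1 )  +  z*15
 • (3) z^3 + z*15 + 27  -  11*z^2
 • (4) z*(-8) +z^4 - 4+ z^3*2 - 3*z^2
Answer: 3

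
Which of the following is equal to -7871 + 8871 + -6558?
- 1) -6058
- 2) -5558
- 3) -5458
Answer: 2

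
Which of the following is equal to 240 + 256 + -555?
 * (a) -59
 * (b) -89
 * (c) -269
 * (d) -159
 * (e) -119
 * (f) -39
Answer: a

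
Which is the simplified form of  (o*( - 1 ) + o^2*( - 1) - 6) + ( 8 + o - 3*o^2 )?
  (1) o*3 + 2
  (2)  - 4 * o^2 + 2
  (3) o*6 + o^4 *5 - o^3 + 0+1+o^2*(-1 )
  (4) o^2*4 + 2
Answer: 2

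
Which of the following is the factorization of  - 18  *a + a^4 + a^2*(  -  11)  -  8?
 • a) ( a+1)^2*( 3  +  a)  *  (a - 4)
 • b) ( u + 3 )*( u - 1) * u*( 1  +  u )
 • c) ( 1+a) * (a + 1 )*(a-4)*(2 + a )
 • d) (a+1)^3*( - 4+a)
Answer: c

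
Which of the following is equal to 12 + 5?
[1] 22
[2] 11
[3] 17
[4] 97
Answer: 3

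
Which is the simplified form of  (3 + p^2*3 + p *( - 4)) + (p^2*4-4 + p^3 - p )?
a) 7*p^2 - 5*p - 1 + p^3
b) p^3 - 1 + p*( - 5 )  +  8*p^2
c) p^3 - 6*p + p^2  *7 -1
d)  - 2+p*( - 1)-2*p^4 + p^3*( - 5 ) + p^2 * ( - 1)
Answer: a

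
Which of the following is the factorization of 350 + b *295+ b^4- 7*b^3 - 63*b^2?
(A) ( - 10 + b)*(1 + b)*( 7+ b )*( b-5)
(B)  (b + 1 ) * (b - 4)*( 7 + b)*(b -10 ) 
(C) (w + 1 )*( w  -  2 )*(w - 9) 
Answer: A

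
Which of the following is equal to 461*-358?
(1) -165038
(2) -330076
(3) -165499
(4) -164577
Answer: 1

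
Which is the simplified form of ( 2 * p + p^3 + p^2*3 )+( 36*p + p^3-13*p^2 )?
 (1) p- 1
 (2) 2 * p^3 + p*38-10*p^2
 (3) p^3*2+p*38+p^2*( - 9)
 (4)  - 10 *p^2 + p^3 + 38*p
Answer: 2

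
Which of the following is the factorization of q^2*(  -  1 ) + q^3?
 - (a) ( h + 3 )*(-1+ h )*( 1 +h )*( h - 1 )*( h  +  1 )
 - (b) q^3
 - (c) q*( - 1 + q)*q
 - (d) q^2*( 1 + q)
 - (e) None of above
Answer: c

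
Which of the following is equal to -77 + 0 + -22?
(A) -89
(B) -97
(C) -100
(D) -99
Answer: D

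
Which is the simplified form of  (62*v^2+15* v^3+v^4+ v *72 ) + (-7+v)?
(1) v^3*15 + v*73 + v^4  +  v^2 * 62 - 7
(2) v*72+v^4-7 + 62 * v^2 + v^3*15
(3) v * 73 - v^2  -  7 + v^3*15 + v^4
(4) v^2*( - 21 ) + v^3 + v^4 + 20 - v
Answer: 1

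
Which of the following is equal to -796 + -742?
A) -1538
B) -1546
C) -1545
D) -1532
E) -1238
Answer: A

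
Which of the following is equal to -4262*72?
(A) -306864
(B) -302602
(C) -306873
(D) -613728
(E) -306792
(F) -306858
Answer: A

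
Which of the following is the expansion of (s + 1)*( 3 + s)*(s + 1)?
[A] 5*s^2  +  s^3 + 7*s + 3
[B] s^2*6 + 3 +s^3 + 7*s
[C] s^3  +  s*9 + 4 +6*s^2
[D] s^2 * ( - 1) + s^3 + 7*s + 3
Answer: A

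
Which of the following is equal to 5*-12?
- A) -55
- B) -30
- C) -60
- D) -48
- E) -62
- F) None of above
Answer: C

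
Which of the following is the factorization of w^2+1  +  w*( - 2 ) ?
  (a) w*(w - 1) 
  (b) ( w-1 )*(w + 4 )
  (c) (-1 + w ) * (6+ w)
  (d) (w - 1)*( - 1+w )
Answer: d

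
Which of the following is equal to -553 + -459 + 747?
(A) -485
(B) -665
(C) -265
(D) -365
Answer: C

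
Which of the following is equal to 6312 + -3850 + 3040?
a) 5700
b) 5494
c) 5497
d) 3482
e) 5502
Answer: e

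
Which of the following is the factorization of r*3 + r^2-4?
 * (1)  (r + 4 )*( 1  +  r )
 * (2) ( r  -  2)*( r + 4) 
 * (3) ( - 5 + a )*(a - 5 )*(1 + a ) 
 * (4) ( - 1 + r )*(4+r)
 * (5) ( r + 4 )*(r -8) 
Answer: 4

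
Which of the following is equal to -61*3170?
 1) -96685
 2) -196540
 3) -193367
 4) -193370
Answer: 4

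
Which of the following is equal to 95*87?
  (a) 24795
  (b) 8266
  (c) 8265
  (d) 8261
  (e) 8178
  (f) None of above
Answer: c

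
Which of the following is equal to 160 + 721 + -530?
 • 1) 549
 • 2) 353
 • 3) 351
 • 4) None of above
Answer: 3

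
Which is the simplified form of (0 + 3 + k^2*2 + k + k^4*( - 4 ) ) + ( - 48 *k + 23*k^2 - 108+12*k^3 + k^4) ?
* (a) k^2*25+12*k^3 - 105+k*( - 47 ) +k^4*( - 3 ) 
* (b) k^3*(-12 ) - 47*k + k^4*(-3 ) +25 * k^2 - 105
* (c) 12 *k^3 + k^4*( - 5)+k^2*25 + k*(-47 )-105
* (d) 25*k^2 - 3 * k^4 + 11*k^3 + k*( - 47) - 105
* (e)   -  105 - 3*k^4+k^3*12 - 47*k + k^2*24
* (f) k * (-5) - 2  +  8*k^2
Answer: a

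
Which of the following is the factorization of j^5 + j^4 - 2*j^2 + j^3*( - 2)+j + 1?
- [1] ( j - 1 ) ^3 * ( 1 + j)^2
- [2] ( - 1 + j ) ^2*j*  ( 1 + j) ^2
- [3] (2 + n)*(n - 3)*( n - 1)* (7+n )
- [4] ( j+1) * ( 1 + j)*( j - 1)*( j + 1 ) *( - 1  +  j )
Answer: 4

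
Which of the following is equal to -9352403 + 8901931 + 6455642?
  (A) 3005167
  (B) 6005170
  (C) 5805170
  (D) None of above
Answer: B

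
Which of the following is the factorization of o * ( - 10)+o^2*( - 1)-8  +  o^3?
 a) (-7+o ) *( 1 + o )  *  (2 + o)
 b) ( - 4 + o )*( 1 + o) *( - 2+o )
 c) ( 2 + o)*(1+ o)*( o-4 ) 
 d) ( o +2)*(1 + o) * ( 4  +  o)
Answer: c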